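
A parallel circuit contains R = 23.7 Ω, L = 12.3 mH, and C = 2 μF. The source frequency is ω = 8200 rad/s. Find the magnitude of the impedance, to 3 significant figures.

23.4 Ω

X_L = ωL = 101 Ω
X_C = 1/(ωC) = 61.0 Ω
Parallel: admittances add. Y = 1/R + 1/(jωL) + jωC
Y = (0.0422 + j0.00649) S
|Y| = 0.0427 S → |Z| = 1/|Y| = 23.4 Ω, ∠Z = −∠Y = -8.74°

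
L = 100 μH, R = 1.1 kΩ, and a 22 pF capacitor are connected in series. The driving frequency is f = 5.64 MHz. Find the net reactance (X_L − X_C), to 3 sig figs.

2260 Ω

ω = 2πf = 3.544e+07 rad/s
X_L = ωL = 3540 Ω
X_C = 1/(ωC) = 1280 Ω
X = 3540 − 1280 = 2260 Ω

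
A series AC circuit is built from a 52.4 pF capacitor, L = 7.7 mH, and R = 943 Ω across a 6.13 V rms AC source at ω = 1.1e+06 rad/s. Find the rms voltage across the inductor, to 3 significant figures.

X_L = ωL = 8470 Ω
X_C = 1/(ωC) = 17300 Ω
Net reactance X = X_L − X_C = -8880 Ω
Z = 943 − j8880 Ω
|Z| = √(943² + 8880²) = 8930 Ω
I = V/|Z| = 687 μA
V_L = I·|Z_L| = 0.000687 × 8470 = 5.81 V

5.81 V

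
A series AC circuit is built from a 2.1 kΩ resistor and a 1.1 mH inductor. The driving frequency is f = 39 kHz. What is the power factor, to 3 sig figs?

0.992

ω = 2πf = 245000 rad/s
X_L = ωL = 270 Ω
Z = 2100 + j270 Ω
|Z| = √(2100² + 270²) = 2120 Ω
∠Z = arctan(270/2100) = 7.31°
cos φ = cos(7.31°) = 0.992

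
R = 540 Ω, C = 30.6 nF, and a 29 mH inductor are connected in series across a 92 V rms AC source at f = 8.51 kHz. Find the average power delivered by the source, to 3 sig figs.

3.89 W

ω = 2πf = 53470 rad/s
X_L = ωL = 1550 Ω
X_C = 1/(ωC) = 611 Ω
Net reactance X = X_L − X_C = 939 Ω
Z = 540 + j939 Ω
|Z| = √(540² + 939²) = 1080 Ω
∠Z = arctan(939/540) = 60.1°
I = V/|Z| = 84.9 mA
P = VI cos φ = 92 × 0.0849 × cos(60.1°) = 3.89 W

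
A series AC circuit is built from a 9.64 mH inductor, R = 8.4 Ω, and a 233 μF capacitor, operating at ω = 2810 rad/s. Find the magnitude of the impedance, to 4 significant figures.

X_L = ωL = 27.09 Ω
X_C = 1/(ωC) = 1.527 Ω
Net reactance X = X_L − X_C = 25.56 Ω
Z = 8.400 + j25.56 Ω
|Z| = √(8.400² + 25.56²) = 26.91 Ω

26.91 Ω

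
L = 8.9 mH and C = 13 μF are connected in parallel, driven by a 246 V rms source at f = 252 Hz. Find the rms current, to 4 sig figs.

ω = 2πf = 1583 rad/s
X_L = ωL = 14.09 Ω
X_C = 1/(ωC) = 48.58 Ω
Parallel: admittances add. Y = 1/(jωL) + jωC
Y = (0 − j0.05038) S
|Y| = 0.05038 S → |Z| = 1/|Y| = 19.85 Ω, ∠Z = −∠Y = 90.00°
I = V/|Z| = 246/19.85 = 12.39 A

12.39 A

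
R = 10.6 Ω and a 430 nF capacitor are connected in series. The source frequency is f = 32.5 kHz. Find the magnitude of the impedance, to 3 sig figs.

ω = 2πf = 204200 rad/s
X_C = 1/(ωC) = 11.4 Ω
Z = 10.6 − j11.4 Ω
|Z| = √(10.6² + 11.4²) = 15.6 Ω

15.6 Ω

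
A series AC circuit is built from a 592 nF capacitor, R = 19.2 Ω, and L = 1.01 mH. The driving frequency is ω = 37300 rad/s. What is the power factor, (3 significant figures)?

X_L = ωL = 37.7 Ω
X_C = 1/(ωC) = 45.3 Ω
Net reactance X = X_L − X_C = -7.61 Ω
Z = 19.2 − j7.61 Ω
|Z| = √(19.2² + 7.61²) = 20.7 Ω
∠Z = arctan(-7.61/19.2) = -21.6°
cos φ = cos(-21.6°) = 0.930

0.930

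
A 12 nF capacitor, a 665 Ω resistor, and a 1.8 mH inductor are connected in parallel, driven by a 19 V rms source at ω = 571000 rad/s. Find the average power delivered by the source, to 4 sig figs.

542.9 mW

X_L = ωL = 1028 Ω
X_C = 1/(ωC) = 145.9 Ω
Parallel: admittances add. Y = 1/R + 1/(jωL) + jωC
Y = (0.001504 + j0.005879) S
|Y| = 0.006068 S → |Z| = 1/|Y| = 164.8 Ω, ∠Z = −∠Y = -75.65°
I = V/|Z| = 115.3 mA
P = VI cos φ = 19 × 0.1153 × cos(-75.65°) = 542.9 mW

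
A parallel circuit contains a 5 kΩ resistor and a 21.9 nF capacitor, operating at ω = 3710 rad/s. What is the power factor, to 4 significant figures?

X_C = 1/(ωC) = 12310 Ω
Parallel: admittances add. Y = 1/R + jωC
Y = (0.0002000 + j8.125e-05) S
|Y| = 0.0002159 S → |Z| = 1/|Y| = 4632 Ω, ∠Z = −∠Y = -22.11°
cos φ = cos(-22.11°) = 0.9265

0.9265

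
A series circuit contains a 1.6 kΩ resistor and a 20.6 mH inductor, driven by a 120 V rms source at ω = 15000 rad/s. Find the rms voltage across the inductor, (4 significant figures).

X_L = ωL = 309.0 Ω
Z = 1600 + j309.0 Ω
|Z| = √(1600² + 309.0²) = 1630 Ω
I = V/|Z| = 73.64 mA
V_L = I·|Z_L| = 0.07364 × 309.0 = 22.75 V

22.75 V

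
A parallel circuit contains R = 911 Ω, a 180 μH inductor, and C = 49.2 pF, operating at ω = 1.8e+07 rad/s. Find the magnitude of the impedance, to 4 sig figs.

806.4 Ω

X_L = ωL = 3240 Ω
X_C = 1/(ωC) = 1129 Ω
Parallel: admittances add. Y = 1/R + 1/(jωL) + jωC
Y = (0.001098 + j0.0005770) S
|Y| = 0.001240 S → |Z| = 1/|Y| = 806.4 Ω, ∠Z = −∠Y = -27.73°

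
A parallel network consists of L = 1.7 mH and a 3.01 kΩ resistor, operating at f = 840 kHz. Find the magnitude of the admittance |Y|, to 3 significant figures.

350 μS

ω = 2πf = 5.278e+06 rad/s
X_L = ωL = 8970 Ω
Parallel: admittances add. Y = 1/R + 1/(jωL)
Y = (0.000332 − j0.000111) S
|Y| = 0.000350 S → |Z| = 1/|Y| = 2850 Ω, ∠Z = −∠Y = 18.5°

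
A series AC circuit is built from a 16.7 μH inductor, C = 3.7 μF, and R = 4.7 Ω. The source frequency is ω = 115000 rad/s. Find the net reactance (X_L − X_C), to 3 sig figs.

-0.430 Ω

X_L = ωL = 1.92 Ω
X_C = 1/(ωC) = 2.35 Ω
X = 1.92 − 2.35 = -0.430 Ω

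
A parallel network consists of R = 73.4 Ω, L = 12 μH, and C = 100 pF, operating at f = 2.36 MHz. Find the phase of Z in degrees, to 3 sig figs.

ω = 2πf = 1.483e+07 rad/s
X_L = ωL = 178 Ω
X_C = 1/(ωC) = 674 Ω
Parallel: admittances add. Y = 1/R + 1/(jωL) + jωC
Y = (0.0136 − j0.00414) S
|Y| = 0.0142 S → |Z| = 1/|Y| = 70.2 Ω, ∠Z = −∠Y = 16.9°

16.9°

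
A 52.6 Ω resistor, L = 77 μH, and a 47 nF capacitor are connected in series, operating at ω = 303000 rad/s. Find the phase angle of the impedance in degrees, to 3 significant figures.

X_L = ωL = 23.3 Ω
X_C = 1/(ωC) = 70.2 Ω
Net reactance X = X_L − X_C = -46.9 Ω
Z = 52.6 − j46.9 Ω
|Z| = √(52.6² + 46.9²) = 70.5 Ω
∠Z = arctan(-46.9/52.6) = -41.7°

-41.7°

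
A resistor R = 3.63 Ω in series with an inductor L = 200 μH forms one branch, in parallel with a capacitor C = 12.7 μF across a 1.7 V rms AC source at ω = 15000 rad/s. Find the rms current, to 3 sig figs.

294 mA

X_L = ωL = 3.00 Ω
X_C = 1/(ωC) = 5.25 Ω
Branch 1 (R+jX_L): Z₁ = 3.63 + j3.00 Ω, |Z₁| = 4.71 Ω
Branch 2 (−jX_C): Z₂ = −j5.25 Ω
Parallel: Z = Z₁Z₂/(Z₁+Z₂), |Z| = 5.79 Ω, ∠Z = -18.6°
I = V/|Z| = 1.7/5.79 = 294 mA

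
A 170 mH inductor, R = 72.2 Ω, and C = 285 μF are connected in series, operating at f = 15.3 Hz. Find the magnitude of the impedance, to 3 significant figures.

ω = 2πf = 96.13 rad/s
X_L = ωL = 16.3 Ω
X_C = 1/(ωC) = 36.5 Ω
Net reactance X = X_L − X_C = -20.2 Ω
Z = 72.2 − j20.2 Ω
|Z| = √(72.2² + 20.2²) = 75.0 Ω

75.0 Ω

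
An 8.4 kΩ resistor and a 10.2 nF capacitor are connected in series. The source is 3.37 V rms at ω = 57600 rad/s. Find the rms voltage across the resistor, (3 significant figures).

X_C = 1/(ωC) = 1700 Ω
Z = 8400 − j1700 Ω
|Z| = √(8400² + 1700²) = 8570 Ω
I = V/|Z| = 393 μA
V_R = I·|Z_R| = 0.000393 × 8400 = 3.30 V

3.30 V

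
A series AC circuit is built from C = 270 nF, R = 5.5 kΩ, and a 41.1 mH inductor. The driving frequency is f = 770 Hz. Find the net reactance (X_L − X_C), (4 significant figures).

ω = 2πf = 4838 rad/s
X_L = ωL = 198.8 Ω
X_C = 1/(ωC) = 765.5 Ω
X = 198.8 − 765.5 = -566.7 Ω

-566.7 Ω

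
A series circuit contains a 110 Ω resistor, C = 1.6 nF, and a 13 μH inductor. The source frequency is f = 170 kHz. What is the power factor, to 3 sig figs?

0.189

ω = 2πf = 1.068e+06 rad/s
X_L = ωL = 13.9 Ω
X_C = 1/(ωC) = 585 Ω
Net reactance X = X_L − X_C = -571 Ω
Z = 110 − j571 Ω
|Z| = √(110² + 571²) = 582 Ω
∠Z = arctan(-571/110) = -79.1°
cos φ = cos(-79.1°) = 0.189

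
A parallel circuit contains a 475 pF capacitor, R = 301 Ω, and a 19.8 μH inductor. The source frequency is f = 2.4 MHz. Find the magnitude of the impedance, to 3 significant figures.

198 Ω

ω = 2πf = 1.508e+07 rad/s
X_L = ωL = 299 Ω
X_C = 1/(ωC) = 140 Ω
Parallel: admittances add. Y = 1/R + 1/(jωL) + jωC
Y = (0.00332 + j0.00381) S
|Y| = 0.00506 S → |Z| = 1/|Y| = 198 Ω, ∠Z = −∠Y = -48.9°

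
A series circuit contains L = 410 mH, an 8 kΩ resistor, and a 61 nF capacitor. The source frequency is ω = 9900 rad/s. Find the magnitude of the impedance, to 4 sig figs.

X_L = ωL = 4059 Ω
X_C = 1/(ωC) = 1656 Ω
Net reactance X = X_L − X_C = 2403 Ω
Z = 8000 + j2403 Ω
|Z| = √(8000² + 2403²) = 8353 Ω

8353 Ω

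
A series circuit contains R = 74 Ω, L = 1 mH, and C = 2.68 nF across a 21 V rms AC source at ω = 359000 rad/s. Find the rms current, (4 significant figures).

X_L = ωL = 359.0 Ω
X_C = 1/(ωC) = 1039 Ω
Net reactance X = X_L − X_C = -680.4 Ω
Z = 74.00 − j680.4 Ω
|Z| = √(74.00² + 680.4²) = 684.4 Ω
I = V/|Z| = 21/684.4 = 30.68 mA

30.68 mA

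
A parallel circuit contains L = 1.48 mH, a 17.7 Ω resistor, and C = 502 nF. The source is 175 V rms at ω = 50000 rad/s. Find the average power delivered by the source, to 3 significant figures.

1.73 kW

X_L = ωL = 74.0 Ω
X_C = 1/(ωC) = 39.8 Ω
Parallel: admittances add. Y = 1/R + 1/(jωL) + jωC
Y = (0.0565 + j0.0116) S
|Y| = 0.0577 S → |Z| = 1/|Y| = 17.3 Ω, ∠Z = −∠Y = -11.6°
I = V/|Z| = 10.1 A
P = VI cos φ = 175 × 10.1 × cos(-11.6°) = 1.73 kW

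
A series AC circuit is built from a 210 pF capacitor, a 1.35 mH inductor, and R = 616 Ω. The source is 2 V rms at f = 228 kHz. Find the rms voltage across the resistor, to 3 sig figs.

0.810 V

ω = 2πf = 1.433e+06 rad/s
X_L = ωL = 1930 Ω
X_C = 1/(ωC) = 3320 Ω
Net reactance X = X_L − X_C = -1390 Ω
Z = 616 − j1390 Ω
|Z| = √(616² + 1390²) = 1520 Ω
I = V/|Z| = 1.32 mA
V_R = I·|Z_R| = 0.00132 × 616 = 0.810 V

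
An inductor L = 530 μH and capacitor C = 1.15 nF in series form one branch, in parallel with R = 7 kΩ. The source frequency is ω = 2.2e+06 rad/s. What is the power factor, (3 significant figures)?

X_L = ωL = 1170 Ω
X_C = 1/(ωC) = 395 Ω
Branch 1: Z₁ = R = 7000 Ω
Branch 2 (series LC): Z₂ = j(X_L − X_C) = j771 Ω
Parallel: Z = Z₁Z₂/(Z₁+Z₂), |Z| = 766 Ω, ∠Z = 83.7°
cos φ = cos(83.7°) = 0.109

0.109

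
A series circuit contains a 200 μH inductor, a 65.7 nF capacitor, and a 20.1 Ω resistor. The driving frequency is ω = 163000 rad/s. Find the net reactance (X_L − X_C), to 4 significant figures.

X_L = ωL = 32.60 Ω
X_C = 1/(ωC) = 93.38 Ω
X = 32.60 − 93.38 = -60.78 Ω

-60.78 Ω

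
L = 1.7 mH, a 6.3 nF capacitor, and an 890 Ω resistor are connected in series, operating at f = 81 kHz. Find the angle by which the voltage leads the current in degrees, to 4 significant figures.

31.87°

ω = 2πf = 508900 rad/s
X_L = ωL = 865.2 Ω
X_C = 1/(ωC) = 311.9 Ω
Net reactance X = X_L − X_C = 553.3 Ω
Z = 890.0 + j553.3 Ω
|Z| = √(890.0² + 553.3²) = 1048 Ω
∠Z = arctan(553.3/890.0) = 31.87°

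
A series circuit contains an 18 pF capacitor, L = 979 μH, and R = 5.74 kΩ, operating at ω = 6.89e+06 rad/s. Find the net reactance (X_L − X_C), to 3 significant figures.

-1320 Ω

X_L = ωL = 6750 Ω
X_C = 1/(ωC) = 8060 Ω
X = 6750 − 8060 = -1320 Ω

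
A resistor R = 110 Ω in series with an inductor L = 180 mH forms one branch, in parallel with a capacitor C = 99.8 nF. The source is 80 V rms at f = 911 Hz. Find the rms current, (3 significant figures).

32.1 mA

ω = 2πf = 5724 rad/s
X_L = ωL = 1030 Ω
X_C = 1/(ωC) = 1750 Ω
Branch 1 (R+jX_L): Z₁ = 110 + j1030 Ω, |Z₁| = 1040 Ω
Branch 2 (−jX_C): Z₂ = −j1750 Ω
Parallel: Z = Z₁Z₂/(Z₁+Z₂), |Z| = 2490 Ω, ∠Z = 75.2°
I = V/|Z| = 80/2490 = 32.1 mA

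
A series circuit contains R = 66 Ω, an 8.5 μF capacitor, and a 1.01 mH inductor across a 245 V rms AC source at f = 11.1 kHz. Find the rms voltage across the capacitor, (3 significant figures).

4.34 V

ω = 2πf = 69740 rad/s
X_L = ωL = 70.4 Ω
X_C = 1/(ωC) = 1.69 Ω
Net reactance X = X_L − X_C = 68.8 Ω
Z = 66.0 + j68.8 Ω
|Z| = √(66.0² + 68.8²) = 95.3 Ω
I = V/|Z| = 2.57 A
V_C = I·|Z_C| = 2.57 × 1.69 = 4.34 V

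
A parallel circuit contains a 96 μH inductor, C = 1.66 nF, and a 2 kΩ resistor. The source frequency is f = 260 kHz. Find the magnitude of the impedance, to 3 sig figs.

270 Ω

ω = 2πf = 1.634e+06 rad/s
X_L = ωL = 157 Ω
X_C = 1/(ωC) = 369 Ω
Parallel: admittances add. Y = 1/R + 1/(jωL) + jωC
Y = (0.000500 − j0.00366) S
|Y| = 0.00370 S → |Z| = 1/|Y| = 270 Ω, ∠Z = −∠Y = 82.2°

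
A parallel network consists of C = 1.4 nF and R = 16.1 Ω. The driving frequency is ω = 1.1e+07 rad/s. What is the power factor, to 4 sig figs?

X_C = 1/(ωC) = 64.94 Ω
Parallel: admittances add. Y = 1/R + jωC
Y = (0.06211 + j0.01540) S
|Y| = 0.06399 S → |Z| = 1/|Y| = 15.63 Ω, ∠Z = −∠Y = -13.93°
cos φ = cos(-13.93°) = 0.9706

0.9706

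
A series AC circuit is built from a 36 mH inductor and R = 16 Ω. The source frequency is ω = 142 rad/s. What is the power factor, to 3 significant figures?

0.953

X_L = ωL = 5.11 Ω
Z = 16.0 + j5.11 Ω
|Z| = √(16.0² + 5.11²) = 16.8 Ω
∠Z = arctan(5.11/16.0) = 17.7°
cos φ = cos(17.7°) = 0.953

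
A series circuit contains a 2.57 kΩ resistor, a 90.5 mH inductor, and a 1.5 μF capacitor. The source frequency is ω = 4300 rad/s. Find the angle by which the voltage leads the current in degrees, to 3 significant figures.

5.20°

X_L = ωL = 389 Ω
X_C = 1/(ωC) = 155 Ω
Net reactance X = X_L − X_C = 234 Ω
Z = 2570 + j234 Ω
|Z| = √(2570² + 234²) = 2580 Ω
∠Z = arctan(234/2570) = 5.20°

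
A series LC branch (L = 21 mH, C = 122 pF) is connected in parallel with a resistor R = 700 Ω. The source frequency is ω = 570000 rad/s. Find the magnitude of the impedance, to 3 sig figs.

672 Ω

X_L = ωL = 12000 Ω
X_C = 1/(ωC) = 14400 Ω
Branch 1: Z₁ = R = 700 Ω
Branch 2 (series LC): Z₂ = j(X_L − X_C) = −j2410 Ω
Parallel: Z = Z₁Z₂/(Z₁+Z₂), |Z| = 672 Ω, ∠Z = -16.2°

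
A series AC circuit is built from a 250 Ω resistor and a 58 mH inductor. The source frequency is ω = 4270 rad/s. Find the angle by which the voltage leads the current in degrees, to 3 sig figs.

44.7°

X_L = ωL = 248 Ω
Z = 250 + j248 Ω
|Z| = √(250² + 248²) = 352 Ω
∠Z = arctan(248/250) = 44.7°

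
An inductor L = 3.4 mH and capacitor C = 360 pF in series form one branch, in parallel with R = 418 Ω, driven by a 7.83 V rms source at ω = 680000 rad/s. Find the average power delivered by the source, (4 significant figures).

X_L = ωL = 2312 Ω
X_C = 1/(ωC) = 4085 Ω
Branch 1: Z₁ = R = 418.0 Ω
Branch 2 (series LC): Z₂ = j(X_L − X_C) = −j1773 Ω
Parallel: Z = Z₁Z₂/(Z₁+Z₂), |Z| = 406.8 Ω, ∠Z = -13.27°
I = V/|Z| = 19.25 mA
P = VI cos φ = 7.83 × 0.01925 × cos(-13.27°) = 146.7 mW

146.7 mW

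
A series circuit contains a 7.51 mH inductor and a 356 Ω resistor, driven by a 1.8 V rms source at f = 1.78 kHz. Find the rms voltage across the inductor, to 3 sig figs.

0.413 V

ω = 2πf = 11180 rad/s
X_L = ωL = 84.0 Ω
Z = 356 + j84.0 Ω
|Z| = √(356² + 84.0²) = 366 Ω
I = V/|Z| = 4.92 mA
V_L = I·|Z_L| = 0.00492 × 84.0 = 0.413 V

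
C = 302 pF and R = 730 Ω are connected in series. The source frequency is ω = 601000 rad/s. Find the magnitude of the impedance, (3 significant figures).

X_C = 1/(ωC) = 5510 Ω
Z = 730 − j5510 Ω
|Z| = √(730² + 5510²) = 5560 Ω

5560 Ω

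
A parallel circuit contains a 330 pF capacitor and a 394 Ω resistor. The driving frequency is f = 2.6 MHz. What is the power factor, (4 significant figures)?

0.4260

ω = 2πf = 1.634e+07 rad/s
X_C = 1/(ωC) = 185.5 Ω
Parallel: admittances add. Y = 1/R + jωC
Y = (0.002538 + j0.005391) S
|Y| = 0.005959 S → |Z| = 1/|Y| = 167.8 Ω, ∠Z = −∠Y = -64.79°
cos φ = cos(-64.79°) = 0.4260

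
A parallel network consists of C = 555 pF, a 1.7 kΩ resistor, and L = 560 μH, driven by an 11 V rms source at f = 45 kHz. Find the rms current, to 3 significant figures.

ω = 2πf = 282700 rad/s
X_L = ωL = 158 Ω
X_C = 1/(ωC) = 6370 Ω
Parallel: admittances add. Y = 1/R + 1/(jωL) + jωC
Y = (0.000588 − j0.00616) S
|Y| = 0.00619 S → |Z| = 1/|Y| = 162 Ω, ∠Z = −∠Y = 84.5°
I = V/|Z| = 11/162 = 68.1 mA

68.1 mA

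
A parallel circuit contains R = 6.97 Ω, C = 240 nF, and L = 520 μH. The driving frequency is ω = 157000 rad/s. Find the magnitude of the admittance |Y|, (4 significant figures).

X_L = ωL = 81.64 Ω
X_C = 1/(ωC) = 26.54 Ω
Parallel: admittances add. Y = 1/R + 1/(jωL) + jωC
Y = (0.1435 + j0.02543) S
|Y| = 0.1457 S → |Z| = 1/|Y| = 6.863 Ω, ∠Z = −∠Y = -10.05°

145.7 mS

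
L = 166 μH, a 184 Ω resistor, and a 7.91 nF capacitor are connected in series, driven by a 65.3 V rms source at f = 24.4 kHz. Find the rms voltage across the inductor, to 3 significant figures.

ω = 2πf = 153300 rad/s
X_L = ωL = 25.4 Ω
X_C = 1/(ωC) = 825 Ω
Net reactance X = X_L − X_C = -799 Ω
Z = 184 − j799 Ω
|Z| = √(184² + 799²) = 820 Ω
I = V/|Z| = 79.6 mA
V_L = I·|Z_L| = 0.0796 × 25.4 = 2.03 V

2.03 V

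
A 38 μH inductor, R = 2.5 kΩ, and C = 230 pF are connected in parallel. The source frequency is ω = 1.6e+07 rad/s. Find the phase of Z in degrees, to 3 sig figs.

X_L = ωL = 608 Ω
X_C = 1/(ωC) = 272 Ω
Parallel: admittances add. Y = 1/R + 1/(jωL) + jωC
Y = (0.000400 + j0.00204) S
|Y| = 0.00207 S → |Z| = 1/|Y| = 482 Ω, ∠Z = −∠Y = -78.9°

-78.9°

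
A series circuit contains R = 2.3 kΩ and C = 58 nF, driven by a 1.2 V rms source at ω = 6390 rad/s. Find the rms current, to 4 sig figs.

X_C = 1/(ωC) = 2698 Ω
Z = 2300 − j2698 Ω
|Z| = √(2300² + 2698²) = 3545 Ω
I = V/|Z| = 1.2/3545 = 338.5 μA

338.5 μA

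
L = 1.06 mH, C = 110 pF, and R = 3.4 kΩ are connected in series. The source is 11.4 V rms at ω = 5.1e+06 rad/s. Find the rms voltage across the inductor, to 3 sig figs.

12.4 V

X_L = ωL = 5410 Ω
X_C = 1/(ωC) = 1780 Ω
Net reactance X = X_L − X_C = 3620 Ω
Z = 3400 + j3620 Ω
|Z| = √(3400² + 3620²) = 4970 Ω
I = V/|Z| = 2.29 mA
V_L = I·|Z_L| = 0.00229 × 5410 = 12.4 V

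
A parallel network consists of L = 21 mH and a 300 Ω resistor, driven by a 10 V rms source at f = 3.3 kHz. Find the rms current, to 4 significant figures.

ω = 2πf = 20730 rad/s
X_L = ωL = 435.4 Ω
Parallel: admittances add. Y = 1/R + 1/(jωL)
Y = (0.003333 − j0.002297) S
|Y| = 0.004048 S → |Z| = 1/|Y| = 247.0 Ω, ∠Z = −∠Y = 34.57°
I = V/|Z| = 10/247.0 = 40.48 mA

40.48 mA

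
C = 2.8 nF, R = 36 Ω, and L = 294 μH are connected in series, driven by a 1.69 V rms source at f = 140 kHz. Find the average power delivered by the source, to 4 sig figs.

4.466 mW

ω = 2πf = 879600 rad/s
X_L = ωL = 258.6 Ω
X_C = 1/(ωC) = 406.0 Ω
Net reactance X = X_L − X_C = -147.4 Ω
Z = 36.00 − j147.4 Ω
|Z| = √(36.00² + 147.4²) = 151.7 Ω
∠Z = arctan(-147.4/36.00) = -76.27°
I = V/|Z| = 11.14 mA
P = VI cos φ = 1.69 × 0.01114 × cos(-76.27°) = 4.466 mW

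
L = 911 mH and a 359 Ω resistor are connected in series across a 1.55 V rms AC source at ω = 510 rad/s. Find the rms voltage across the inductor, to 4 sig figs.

1.227 V

X_L = ωL = 464.6 Ω
Z = 359.0 + j464.6 Ω
|Z| = √(359.0² + 464.6²) = 587.1 Ω
I = V/|Z| = 2.640 mA
V_L = I·|Z_L| = 0.002640 × 464.6 = 1.227 V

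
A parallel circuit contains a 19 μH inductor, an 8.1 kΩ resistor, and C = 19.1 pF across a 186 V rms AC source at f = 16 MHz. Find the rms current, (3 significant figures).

261 mA

ω = 2πf = 1.005e+08 rad/s
X_L = ωL = 1910 Ω
X_C = 1/(ωC) = 521 Ω
Parallel: admittances add. Y = 1/R + 1/(jωL) + jωC
Y = (0.000123 + j0.00140) S
|Y| = 0.00140 S → |Z| = 1/|Y| = 713 Ω, ∠Z = −∠Y = -84.9°
I = V/|Z| = 186/713 = 261 mA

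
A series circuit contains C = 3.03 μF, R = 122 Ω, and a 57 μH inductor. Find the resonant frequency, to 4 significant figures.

ω₀ = 1/√(LC) = 1/√(5.7e-05 × 3.03e-06) = 76090 rad/s
f₀ = ω₀/(2π) = 12.11 kHz

12.11 kHz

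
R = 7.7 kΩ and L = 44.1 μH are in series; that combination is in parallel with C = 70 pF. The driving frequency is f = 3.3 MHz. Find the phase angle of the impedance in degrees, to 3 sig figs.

ω = 2πf = 2.073e+07 rad/s
X_L = ωL = 914 Ω
X_C = 1/(ωC) = 689 Ω
Branch 1 (R+jX_L): Z₁ = 7700 + j914 Ω, |Z₁| = 7750 Ω
Branch 2 (−jX_C): Z₂ = −j689 Ω
Parallel: Z = Z₁Z₂/(Z₁+Z₂), |Z| = 694 Ω, ∠Z = -84.9°

-84.9°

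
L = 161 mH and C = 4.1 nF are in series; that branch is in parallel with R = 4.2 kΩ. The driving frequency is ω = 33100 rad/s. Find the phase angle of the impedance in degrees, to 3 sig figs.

X_L = ωL = 5330 Ω
X_C = 1/(ωC) = 7370 Ω
Branch 1: Z₁ = R = 4200 Ω
Branch 2 (series LC): Z₂ = j(X_L − X_C) = −j2040 Ω
Parallel: Z = Z₁Z₂/(Z₁+Z₂), |Z| = 1830 Ω, ∠Z = -64.1°

-64.1°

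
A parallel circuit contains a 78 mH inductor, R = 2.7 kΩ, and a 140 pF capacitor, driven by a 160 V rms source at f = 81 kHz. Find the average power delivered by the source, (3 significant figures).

ω = 2πf = 508900 rad/s
X_L = ωL = 39700 Ω
X_C = 1/(ωC) = 14000 Ω
Parallel: admittances add. Y = 1/R + 1/(jωL) + jωC
Y = (0.000370 + j4.61e-05) S
|Y| = 0.000373 S → |Z| = 1/|Y| = 2680 Ω, ∠Z = −∠Y = -7.09°
I = V/|Z| = 59.7 mA
P = VI cos φ = 160 × 0.0597 × cos(-7.09°) = 9.48 W

9.48 W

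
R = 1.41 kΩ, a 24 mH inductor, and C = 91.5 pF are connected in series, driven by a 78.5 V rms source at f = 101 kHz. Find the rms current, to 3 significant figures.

ω = 2πf = 634600 rad/s
X_L = ωL = 15200 Ω
X_C = 1/(ωC) = 17200 Ω
Net reactance X = X_L − X_C = -1990 Ω
Z = 1410 − j1990 Ω
|Z| = √(1410² + 1990²) = 2440 Ω
I = V/|Z| = 78.5/2440 = 32.2 mA

32.2 mA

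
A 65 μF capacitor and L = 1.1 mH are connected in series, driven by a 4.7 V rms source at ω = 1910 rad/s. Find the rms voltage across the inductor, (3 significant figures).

1.66 V

X_L = ωL = 2.10 Ω
X_C = 1/(ωC) = 8.05 Ω
Net reactance X = X_L − X_C = -5.95 Ω
Z = − j5.95 Ω
|Z| = √(0² + 5.95²) = 5.95 Ω
I = V/|Z| = 789 mA
V_L = I·|Z_L| = 0.789 × 2.10 = 1.66 V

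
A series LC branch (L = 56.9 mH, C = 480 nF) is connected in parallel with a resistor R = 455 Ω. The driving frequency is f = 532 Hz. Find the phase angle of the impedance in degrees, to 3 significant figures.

ω = 2πf = 3343 rad/s
X_L = ωL = 190 Ω
X_C = 1/(ωC) = 623 Ω
Branch 1: Z₁ = R = 455 Ω
Branch 2 (series LC): Z₂ = j(X_L − X_C) = −j433 Ω
Parallel: Z = Z₁Z₂/(Z₁+Z₂), |Z| = 314 Ω, ∠Z = -46.4°

-46.4°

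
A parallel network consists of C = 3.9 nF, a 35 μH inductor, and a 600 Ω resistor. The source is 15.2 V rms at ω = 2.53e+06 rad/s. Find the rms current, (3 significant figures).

33.3 mA

X_L = ωL = 88.5 Ω
X_C = 1/(ωC) = 101 Ω
Parallel: admittances add. Y = 1/R + 1/(jωL) + jωC
Y = (0.00167 − j0.00143) S
|Y| = 0.00219 S → |Z| = 1/|Y| = 456 Ω, ∠Z = −∠Y = 40.6°
I = V/|Z| = 15.2/456 = 33.3 mA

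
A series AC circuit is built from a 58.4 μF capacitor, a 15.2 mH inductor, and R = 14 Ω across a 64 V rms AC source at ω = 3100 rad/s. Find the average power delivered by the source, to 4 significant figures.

29.77 W

X_L = ωL = 47.12 Ω
X_C = 1/(ωC) = 5.524 Ω
Net reactance X = X_L − X_C = 41.60 Ω
Z = 14.00 + j41.60 Ω
|Z| = √(14.00² + 41.60²) = 43.89 Ω
∠Z = arctan(41.60/14.00) = 71.40°
I = V/|Z| = 1.458 A
P = VI cos φ = 64 × 1.458 × cos(71.40°) = 29.77 W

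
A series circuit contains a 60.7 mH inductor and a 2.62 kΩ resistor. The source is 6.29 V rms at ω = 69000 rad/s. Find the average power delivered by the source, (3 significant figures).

X_L = ωL = 4190 Ω
Z = 2620 + j4190 Ω
|Z| = √(2620² + 4190²) = 4940 Ω
∠Z = arctan(4190/2620) = 58.0°
I = V/|Z| = 1.27 mA
P = VI cos φ = 6.29 × 0.00127 × cos(58.0°) = 4.25 mW

4.25 mW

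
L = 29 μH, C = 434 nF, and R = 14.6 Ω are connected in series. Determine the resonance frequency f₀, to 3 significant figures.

ω₀ = 1/√(LC) = 1/√(2.9e-05 × 4.34e-07) = 281900 rad/s
f₀ = ω₀/(2π) = 44.9 kHz

44.9 kHz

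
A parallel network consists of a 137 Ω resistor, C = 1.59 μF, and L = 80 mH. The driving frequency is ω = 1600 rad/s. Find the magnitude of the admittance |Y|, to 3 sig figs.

X_L = ωL = 128 Ω
X_C = 1/(ωC) = 393 Ω
Parallel: admittances add. Y = 1/R + 1/(jωL) + jωC
Y = (0.00730 − j0.00527) S
|Y| = 0.00900 S → |Z| = 1/|Y| = 111 Ω, ∠Z = −∠Y = 35.8°

9.00 mS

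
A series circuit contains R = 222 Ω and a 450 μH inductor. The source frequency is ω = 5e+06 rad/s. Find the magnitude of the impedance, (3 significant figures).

2260 Ω

X_L = ωL = 2250 Ω
Z = 222 + j2250 Ω
|Z| = √(222² + 2250²) = 2260 Ω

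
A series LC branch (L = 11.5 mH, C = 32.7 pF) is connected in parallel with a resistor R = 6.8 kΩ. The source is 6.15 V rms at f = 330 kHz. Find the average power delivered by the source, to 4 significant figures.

5.562 mW

ω = 2πf = 2.073e+06 rad/s
X_L = ωL = 23840 Ω
X_C = 1/(ωC) = 14750 Ω
Branch 1: Z₁ = R = 6800 Ω
Branch 2 (series LC): Z₂ = j(X_L − X_C) = j9096 Ω
Parallel: Z = Z₁Z₂/(Z₁+Z₂), |Z| = 5446 Ω, ∠Z = 36.78°
I = V/|Z| = 1.129 mA
P = VI cos φ = 6.15 × 0.001129 × cos(36.78°) = 5.562 mW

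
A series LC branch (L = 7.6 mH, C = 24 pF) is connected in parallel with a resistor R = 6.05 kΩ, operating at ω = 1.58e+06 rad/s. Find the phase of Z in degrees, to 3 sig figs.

X_L = ωL = 12000 Ω
X_C = 1/(ωC) = 26400 Ω
Branch 1: Z₁ = R = 6050 Ω
Branch 2 (series LC): Z₂ = j(X_L − X_C) = −j14400 Ω
Parallel: Z = Z₁Z₂/(Z₁+Z₂), |Z| = 5580 Ω, ∠Z = -22.8°

-22.8°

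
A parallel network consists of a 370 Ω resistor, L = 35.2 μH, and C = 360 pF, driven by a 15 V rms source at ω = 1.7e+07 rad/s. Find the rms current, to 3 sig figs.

X_L = ωL = 598 Ω
X_C = 1/(ωC) = 163 Ω
Parallel: admittances add. Y = 1/R + 1/(jωL) + jωC
Y = (0.00270 + j0.00445) S
|Y| = 0.00521 S → |Z| = 1/|Y| = 192 Ω, ∠Z = −∠Y = -58.7°
I = V/|Z| = 15/192 = 78.1 mA

78.1 mA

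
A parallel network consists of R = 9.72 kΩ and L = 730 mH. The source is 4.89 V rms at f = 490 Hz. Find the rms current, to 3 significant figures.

2.23 mA

ω = 2πf = 3079 rad/s
X_L = ωL = 2250 Ω
Parallel: admittances add. Y = 1/R + 1/(jωL)
Y = (0.000103 − j0.000445) S
|Y| = 0.000457 S → |Z| = 1/|Y| = 2190 Ω, ∠Z = −∠Y = 77.0°
I = V/|Z| = 4.89/2190 = 2.23 mA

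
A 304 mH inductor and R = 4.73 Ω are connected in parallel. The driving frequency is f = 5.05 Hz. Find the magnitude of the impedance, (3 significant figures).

ω = 2πf = 31.73 rad/s
X_L = ωL = 9.65 Ω
Parallel: admittances add. Y = 1/R + 1/(jωL)
Y = (0.211 − j0.104) S
|Y| = 0.235 S → |Z| = 1/|Y| = 4.25 Ω, ∠Z = −∠Y = 26.1°

4.25 Ω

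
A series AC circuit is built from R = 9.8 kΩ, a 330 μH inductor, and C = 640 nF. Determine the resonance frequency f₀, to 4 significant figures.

ω₀ = 1/√(LC) = 1/√(0.00033 × 6.4e-07) = 68810 rad/s
f₀ = ω₀/(2π) = 10.95 kHz

10.95 kHz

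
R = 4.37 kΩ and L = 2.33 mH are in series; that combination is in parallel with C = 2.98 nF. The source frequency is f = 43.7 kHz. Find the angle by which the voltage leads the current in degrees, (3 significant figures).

ω = 2πf = 274600 rad/s
X_L = ωL = 640 Ω
X_C = 1/(ωC) = 1220 Ω
Branch 1 (R+jX_L): Z₁ = 4370 + j640 Ω, |Z₁| = 4420 Ω
Branch 2 (−jX_C): Z₂ = −j1220 Ω
Parallel: Z = Z₁Z₂/(Z₁+Z₂), |Z| = 1220 Ω, ∠Z = -74.1°

-74.1°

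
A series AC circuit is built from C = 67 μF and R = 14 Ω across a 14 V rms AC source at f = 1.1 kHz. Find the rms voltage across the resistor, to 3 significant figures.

13.8 V

ω = 2πf = 6912 rad/s
X_C = 1/(ωC) = 2.16 Ω
Z = 14.0 − j2.16 Ω
|Z| = √(14.0² + 2.16²) = 14.2 Ω
I = V/|Z| = 988 mA
V_R = I·|Z_R| = 0.988 × 14.0 = 13.8 V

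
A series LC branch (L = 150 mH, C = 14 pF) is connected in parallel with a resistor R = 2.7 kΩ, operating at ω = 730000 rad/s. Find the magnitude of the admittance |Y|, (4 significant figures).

380.2 μS

X_L = ωL = 109500 Ω
X_C = 1/(ωC) = 97850 Ω
Branch 1: Z₁ = R = 2700 Ω
Branch 2 (series LC): Z₂ = j(X_L − X_C) = j11650 Ω
Parallel: Z = Z₁Z₂/(Z₁+Z₂), |Z| = 2630 Ω, ∠Z = 13.05°
|Y| = 1/|Z| = 380.2 μS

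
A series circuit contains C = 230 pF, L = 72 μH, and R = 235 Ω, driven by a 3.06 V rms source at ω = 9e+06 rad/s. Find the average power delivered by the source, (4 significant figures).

26.70 mW

X_L = ωL = 648.0 Ω
X_C = 1/(ωC) = 483.1 Ω
Net reactance X = X_L − X_C = 164.9 Ω
Z = 235.0 + j164.9 Ω
|Z| = √(235.0² + 164.9²) = 287.1 Ω
∠Z = arctan(164.9/235.0) = 35.06°
I = V/|Z| = 10.66 mA
P = VI cos φ = 3.06 × 0.01066 × cos(35.06°) = 26.70 mW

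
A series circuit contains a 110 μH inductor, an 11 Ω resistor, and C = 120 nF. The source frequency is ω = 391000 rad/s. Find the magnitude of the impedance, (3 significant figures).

24.3 Ω

X_L = ωL = 43.0 Ω
X_C = 1/(ωC) = 21.3 Ω
Net reactance X = X_L − X_C = 21.7 Ω
Z = 11.0 + j21.7 Ω
|Z| = √(11.0² + 21.7²) = 24.3 Ω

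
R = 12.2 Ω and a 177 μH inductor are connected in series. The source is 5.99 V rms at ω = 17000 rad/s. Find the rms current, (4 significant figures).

476.7 mA

X_L = ωL = 3.009 Ω
Z = 12.20 + j3.009 Ω
|Z| = √(12.20² + 3.009²) = 12.57 Ω
I = V/|Z| = 5.99/12.57 = 476.7 mA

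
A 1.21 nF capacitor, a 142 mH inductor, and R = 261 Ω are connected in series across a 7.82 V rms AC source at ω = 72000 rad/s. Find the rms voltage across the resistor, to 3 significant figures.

1.59 V

X_L = ωL = 10200 Ω
X_C = 1/(ωC) = 11500 Ω
Net reactance X = X_L − X_C = -1250 Ω
Z = 261 − j1250 Ω
|Z| = √(261² + 1250²) = 1280 Ω
I = V/|Z| = 6.10 mA
V_R = I·|Z_R| = 0.00610 × 261 = 1.59 V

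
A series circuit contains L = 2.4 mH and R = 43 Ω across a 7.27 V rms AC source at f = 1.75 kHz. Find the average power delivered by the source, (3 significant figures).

ω = 2πf = 11000 rad/s
X_L = ωL = 26.4 Ω
Z = 43.0 + j26.4 Ω
|Z| = √(43.0² + 26.4²) = 50.5 Ω
∠Z = arctan(26.4/43.0) = 31.5°
I = V/|Z| = 144 mA
P = VI cos φ = 7.27 × 0.144 × cos(31.5°) = 893 mW

893 mW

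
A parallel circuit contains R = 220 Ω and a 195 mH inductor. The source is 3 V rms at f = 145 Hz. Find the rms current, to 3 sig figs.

ω = 2πf = 911.1 rad/s
X_L = ωL = 178 Ω
Parallel: admittances add. Y = 1/R + 1/(jωL)
Y = (0.00455 − j0.00563) S
|Y| = 0.00723 S → |Z| = 1/|Y| = 138 Ω, ∠Z = −∠Y = 51.1°
I = V/|Z| = 3/138 = 21.7 mA

21.7 mA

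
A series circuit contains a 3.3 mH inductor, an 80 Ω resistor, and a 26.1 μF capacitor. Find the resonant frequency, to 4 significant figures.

542.3 Hz

ω₀ = 1/√(LC) = 1/√(0.0033 × 2.61e-05) = 3407 rad/s
f₀ = ω₀/(2π) = 542.3 Hz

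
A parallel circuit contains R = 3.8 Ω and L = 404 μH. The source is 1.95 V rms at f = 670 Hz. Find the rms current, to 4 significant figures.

ω = 2πf = 4210 rad/s
X_L = ωL = 1.701 Ω
Parallel: admittances add. Y = 1/R + 1/(jωL)
Y = (0.2632 − j0.5880) S
|Y| = 0.6442 S → |Z| = 1/|Y| = 1.552 Ω, ∠Z = −∠Y = 65.89°
I = V/|Z| = 1.95/1.552 = 1.256 A

1.256 A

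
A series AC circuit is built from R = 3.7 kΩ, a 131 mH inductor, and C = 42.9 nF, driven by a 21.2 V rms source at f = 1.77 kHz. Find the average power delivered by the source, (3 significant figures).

ω = 2πf = 11120 rad/s
X_L = ωL = 1460 Ω
X_C = 1/(ωC) = 2100 Ω
Net reactance X = X_L − X_C = -639 Ω
Z = 3700 − j639 Ω
|Z| = √(3700² + 639²) = 3750 Ω
∠Z = arctan(-639/3700) = -9.80°
I = V/|Z| = 5.65 mA
P = VI cos φ = 21.2 × 0.00565 × cos(-9.80°) = 118 mW

118 mW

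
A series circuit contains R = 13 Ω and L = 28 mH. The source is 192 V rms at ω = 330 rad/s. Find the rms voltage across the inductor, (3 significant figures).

111 V

X_L = ωL = 9.24 Ω
Z = 13.0 + j9.24 Ω
|Z| = √(13.0² + 9.24²) = 15.9 Ω
I = V/|Z| = 12.0 A
V_L = I·|Z_L| = 12.0 × 9.24 = 111 V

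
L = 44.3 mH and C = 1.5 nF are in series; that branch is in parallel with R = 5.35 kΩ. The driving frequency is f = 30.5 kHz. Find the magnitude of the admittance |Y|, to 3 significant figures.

ω = 2πf = 191600 rad/s
X_L = ωL = 8490 Ω
X_C = 1/(ωC) = 3480 Ω
Branch 1: Z₁ = R = 5350 Ω
Branch 2 (series LC): Z₂ = j(X_L − X_C) = j5010 Ω
Parallel: Z = Z₁Z₂/(Z₁+Z₂), |Z| = 3660 Ω, ∠Z = 46.9°
|Y| = 1/|Z| = 273 μS

273 μS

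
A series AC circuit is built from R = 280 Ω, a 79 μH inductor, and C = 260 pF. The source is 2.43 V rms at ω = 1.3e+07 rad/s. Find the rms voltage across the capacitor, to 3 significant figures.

X_L = ωL = 1030 Ω
X_C = 1/(ωC) = 296 Ω
Net reactance X = X_L − X_C = 731 Ω
Z = 280 + j731 Ω
|Z| = √(280² + 731²) = 783 Ω
I = V/|Z| = 3.10 mA
V_C = I·|Z_C| = 0.00310 × 296 = 0.918 V

0.918 V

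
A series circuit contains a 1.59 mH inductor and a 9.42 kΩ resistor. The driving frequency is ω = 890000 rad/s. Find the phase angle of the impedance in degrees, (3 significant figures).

8.54°

X_L = ωL = 1420 Ω
Z = 9420 + j1420 Ω
|Z| = √(9420² + 1420²) = 9530 Ω
∠Z = arctan(1420/9420) = 8.54°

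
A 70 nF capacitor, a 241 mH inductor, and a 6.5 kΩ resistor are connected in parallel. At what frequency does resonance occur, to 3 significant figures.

1.23 kHz

ω₀ = 1/√(LC) = 1/√(0.241 × 7e-08) = 7699 rad/s
f₀ = ω₀/(2π) = 1.23 kHz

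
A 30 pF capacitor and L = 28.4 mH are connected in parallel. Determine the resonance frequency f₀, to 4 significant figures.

172.4 kHz

ω₀ = 1/√(LC) = 1/√(0.0284 × 3e-11) = 1.083e+06 rad/s
f₀ = ω₀/(2π) = 172.4 kHz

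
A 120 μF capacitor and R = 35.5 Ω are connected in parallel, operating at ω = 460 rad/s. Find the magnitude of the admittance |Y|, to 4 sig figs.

X_C = 1/(ωC) = 18.12 Ω
Parallel: admittances add. Y = 1/R + jωC
Y = (0.02817 + j0.05520) S
|Y| = 0.06197 S → |Z| = 1/|Y| = 16.14 Ω, ∠Z = −∠Y = -62.96°

61.97 mS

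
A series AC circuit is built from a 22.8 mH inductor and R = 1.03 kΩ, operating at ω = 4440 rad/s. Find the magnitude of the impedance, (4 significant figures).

1035 Ω

X_L = ωL = 101.2 Ω
Z = 1030 + j101.2 Ω
|Z| = √(1030² + 101.2²) = 1035 Ω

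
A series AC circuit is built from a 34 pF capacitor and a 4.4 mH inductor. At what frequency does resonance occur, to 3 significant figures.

411 kHz

ω₀ = 1/√(LC) = 1/√(0.0044 × 3.4e-11) = 2.585e+06 rad/s
f₀ = ω₀/(2π) = 411 kHz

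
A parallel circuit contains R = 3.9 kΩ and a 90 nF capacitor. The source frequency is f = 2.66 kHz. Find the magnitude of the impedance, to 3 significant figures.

ω = 2πf = 16710 rad/s
X_C = 1/(ωC) = 665 Ω
Parallel: admittances add. Y = 1/R + jωC
Y = (0.000256 + j0.00150) S
|Y| = 0.00153 S → |Z| = 1/|Y| = 655 Ω, ∠Z = −∠Y = -80.3°

655 Ω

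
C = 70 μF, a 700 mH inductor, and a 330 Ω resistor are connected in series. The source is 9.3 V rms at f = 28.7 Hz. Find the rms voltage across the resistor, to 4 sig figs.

ω = 2πf = 180.3 rad/s
X_L = ωL = 126.2 Ω
X_C = 1/(ωC) = 79.22 Ω
Net reactance X = X_L − X_C = 47.01 Ω
Z = 330.0 + j47.01 Ω
|Z| = √(330.0² + 47.01²) = 333.3 Ω
I = V/|Z| = 27.90 mA
V_R = I·|Z_R| = 0.02790 × 330.0 = 9.207 V

9.207 V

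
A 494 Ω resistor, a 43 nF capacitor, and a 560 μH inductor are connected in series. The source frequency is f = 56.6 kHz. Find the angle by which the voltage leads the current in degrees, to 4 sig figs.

15.15°

ω = 2πf = 355600 rad/s
X_L = ωL = 199.2 Ω
X_C = 1/(ωC) = 65.39 Ω
Net reactance X = X_L − X_C = 133.8 Ω
Z = 494.0 + j133.8 Ω
|Z| = √(494.0² + 133.8²) = 511.8 Ω
∠Z = arctan(133.8/494.0) = 15.15°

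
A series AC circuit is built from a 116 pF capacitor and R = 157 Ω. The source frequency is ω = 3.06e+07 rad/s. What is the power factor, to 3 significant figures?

0.487

X_C = 1/(ωC) = 282 Ω
Z = 157 − j282 Ω
|Z| = √(157² + 282²) = 323 Ω
∠Z = arctan(-282/157) = -60.9°
cos φ = cos(-60.9°) = 0.487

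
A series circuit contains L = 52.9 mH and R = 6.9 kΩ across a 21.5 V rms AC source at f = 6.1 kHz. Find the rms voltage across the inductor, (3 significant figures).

6.06 V

ω = 2πf = 38330 rad/s
X_L = ωL = 2030 Ω
Z = 6900 + j2030 Ω
|Z| = √(6900² + 2030²) = 7190 Ω
I = V/|Z| = 2.99 mA
V_L = I·|Z_L| = 0.00299 × 2030 = 6.06 V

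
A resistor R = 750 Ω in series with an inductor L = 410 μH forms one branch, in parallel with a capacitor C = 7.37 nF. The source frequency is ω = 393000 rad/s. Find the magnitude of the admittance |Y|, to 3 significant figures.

2.92 mS

X_L = ωL = 161 Ω
X_C = 1/(ωC) = 345 Ω
Branch 1 (R+jX_L): Z₁ = 750 + j161 Ω, |Z₁| = 767 Ω
Branch 2 (−jX_C): Z₂ = −j345 Ω
Parallel: Z = Z₁Z₂/(Z₁+Z₂), |Z| = 343 Ω, ∠Z = -64.1°
|Y| = 1/|Z| = 2.92 mS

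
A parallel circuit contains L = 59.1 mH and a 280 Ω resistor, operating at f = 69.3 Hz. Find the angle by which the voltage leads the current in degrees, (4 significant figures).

84.75°

ω = 2πf = 435.4 rad/s
X_L = ωL = 25.73 Ω
Parallel: admittances add. Y = 1/R + 1/(jωL)
Y = (0.003571 − j0.03886) S
|Y| = 0.03902 S → |Z| = 1/|Y| = 25.63 Ω, ∠Z = −∠Y = 84.75°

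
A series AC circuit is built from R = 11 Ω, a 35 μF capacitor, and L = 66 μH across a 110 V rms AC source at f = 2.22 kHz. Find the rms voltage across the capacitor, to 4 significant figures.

ω = 2πf = 13950 rad/s
X_L = ωL = 0.9206 Ω
X_C = 1/(ωC) = 2.048 Ω
Net reactance X = X_L − X_C = -1.128 Ω
Z = 11.00 − j1.128 Ω
|Z| = √(11.00² + 1.128²) = 11.06 Ω
I = V/|Z| = 9.948 A
V_C = I·|Z_C| = 9.948 × 2.048 = 20.38 V

20.38 V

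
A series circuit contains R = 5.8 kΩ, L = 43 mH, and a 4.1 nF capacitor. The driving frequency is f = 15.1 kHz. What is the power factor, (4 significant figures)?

ω = 2πf = 94880 rad/s
X_L = ωL = 4080 Ω
X_C = 1/(ωC) = 2571 Ω
Net reactance X = X_L − X_C = 1509 Ω
Z = 5800 + j1509 Ω
|Z| = √(5800² + 1509²) = 5993 Ω
∠Z = arctan(1509/5800) = 14.58°
cos φ = cos(14.58°) = 0.9678

0.9678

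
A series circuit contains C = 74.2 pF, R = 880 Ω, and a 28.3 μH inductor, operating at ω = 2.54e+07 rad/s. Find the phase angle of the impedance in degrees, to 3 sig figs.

X_L = ωL = 719 Ω
X_C = 1/(ωC) = 531 Ω
Net reactance X = X_L − X_C = 188 Ω
Z = 880 + j188 Ω
|Z| = √(880² + 188²) = 900 Ω
∠Z = arctan(188/880) = 12.1°

12.1°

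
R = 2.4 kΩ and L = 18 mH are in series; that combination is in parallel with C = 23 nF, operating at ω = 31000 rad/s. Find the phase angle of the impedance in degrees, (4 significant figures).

-57.53°

X_L = ωL = 558.0 Ω
X_C = 1/(ωC) = 1403 Ω
Branch 1 (R+jX_L): Z₁ = 2400 + j558.0 Ω, |Z₁| = 2464 Ω
Branch 2 (−jX_C): Z₂ = −j1403 Ω
Parallel: Z = Z₁Z₂/(Z₁+Z₂), |Z| = 1358 Ω, ∠Z = -57.53°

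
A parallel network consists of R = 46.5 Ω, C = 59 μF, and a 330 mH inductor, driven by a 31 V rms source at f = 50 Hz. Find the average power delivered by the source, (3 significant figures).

20.7 W

ω = 2πf = 314.2 rad/s
X_L = ωL = 104 Ω
X_C = 1/(ωC) = 54.0 Ω
Parallel: admittances add. Y = 1/R + 1/(jωL) + jωC
Y = (0.0215 + j0.00889) S
|Y| = 0.0233 S → |Z| = 1/|Y| = 43.0 Ω, ∠Z = −∠Y = -22.5°
I = V/|Z| = 721 mA
P = VI cos φ = 31 × 0.721 × cos(-22.5°) = 20.7 W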